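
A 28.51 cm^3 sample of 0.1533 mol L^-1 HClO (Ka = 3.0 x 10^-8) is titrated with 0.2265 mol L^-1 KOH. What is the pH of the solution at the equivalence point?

10.24

n(HClO) = 0.1533 x 0.02851 = 0.004371 mol; V(KOH) at equivalence = 0.004371/0.2265 = 0.01930 L.
At equivalence all the acid is converted to ClO-; total volume = 0.02851 + 0.01930 = 0.04781 L, so [ClO-] = 0.004371/0.04781 = 0.09142 M.
Kb = Kw/Ka = 1.0e-14 / 3.0 x 10^-8 = 3.33e-7.
[OH^-] = sqrt(Kb x [ClO-]) = sqrt(3.33e-7 x 0.09142) = 0.000175 M.
pOH = 3.76, so pH = 14.00 - 3.76 = 10.24.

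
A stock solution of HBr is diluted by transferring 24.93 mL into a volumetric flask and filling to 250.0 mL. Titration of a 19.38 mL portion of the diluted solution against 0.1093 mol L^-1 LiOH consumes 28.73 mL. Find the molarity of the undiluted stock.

1.62 M

n(LiOH) = 0.1093 x 0.02873 = 0.003140 mol.
n(HBr) in the aliquot = 0.003140 mol.
[diluted HBr] = 0.003140 / 0.01938 = 0.1620 M.
Dilution factor = 250.0/24.93 = 10.03, so [stock] = 0.1620 x 10.03 = 1.62 M.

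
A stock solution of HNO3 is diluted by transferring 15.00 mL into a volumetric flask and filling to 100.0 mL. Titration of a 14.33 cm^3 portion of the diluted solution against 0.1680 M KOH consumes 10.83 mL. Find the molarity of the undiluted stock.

0.846 M

n(KOH) = 0.1680 x 0.01083 = 0.001819 mol.
n(HNO3) in the aliquot = 0.001819 mol.
[diluted HNO3] = 0.001819 / 0.01433 = 0.1270 M.
Dilution factor = 100.0/15.00 = 6.667, so [stock] = 0.1270 x 6.667 = 0.846 M.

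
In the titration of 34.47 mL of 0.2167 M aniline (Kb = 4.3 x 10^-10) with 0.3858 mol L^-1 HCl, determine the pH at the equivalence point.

n(C6H5NH2) = 0.2167 x 0.03447 = 0.007470 mol; V(HCl) at equivalence = 0.007470/0.3858 = 0.01936 L.
At equivalence the base is fully converted to C6H5NH3+; total volume = 0.05383 L, so [C6H5NH3+] = 0.007470/0.05383 = 0.1388 M.
Ka(C6H5NH3+) = Kw/Kb = 1.0e-14 / 4.3 x 10^-10 = 2.33e-5.
[H^+] = sqrt(Ka x [C6H5NH3+]) = sqrt(2.33e-5 x 0.1388) = 0.00180 M.
pH = -log(0.00180) = 2.75.

2.75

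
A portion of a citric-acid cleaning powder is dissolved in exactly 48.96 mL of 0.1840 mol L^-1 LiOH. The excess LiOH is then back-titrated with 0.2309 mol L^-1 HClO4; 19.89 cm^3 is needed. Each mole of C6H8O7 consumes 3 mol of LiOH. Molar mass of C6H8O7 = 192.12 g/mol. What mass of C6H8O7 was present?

0.283 g

Total n(LiOH) added = 0.1840 x 0.04896 = 0.009009 mol.
n(HClO4) used = 0.2309 x 0.01989 = 0.004593 mol, which equals the excess n(LiOH).
So n(LiOH) consumed by the sample = 0.009009 - 0.004593 = 0.004416 mol.
n(C6H8O7) = 0.004416 / 3 = 0.001472 mol.
mass = 0.001472 mol x 192.12 g/mol = 0.283 g.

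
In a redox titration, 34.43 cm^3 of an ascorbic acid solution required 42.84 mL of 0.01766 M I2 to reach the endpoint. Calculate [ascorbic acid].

0.0220 M

n(I2) = 0.01766 x 0.04284 = 0.0007566 mol.
From the balanced equation, 1 mol I2 reacts with 1 mol ascorbic acid, so n(ascorbic acid) = 0.0007566 x 1/1 = 0.0007566 mol.
[ascorbic acid] = 0.0007566 / 0.03443 L = 0.0220 M.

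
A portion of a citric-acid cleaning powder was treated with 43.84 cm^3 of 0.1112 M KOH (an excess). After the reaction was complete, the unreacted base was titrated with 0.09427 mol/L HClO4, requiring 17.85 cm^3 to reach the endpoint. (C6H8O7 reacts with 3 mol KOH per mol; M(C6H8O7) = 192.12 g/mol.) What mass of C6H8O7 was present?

0.204 g

Total n(KOH) added = 0.1112 x 0.04384 = 0.004875 mol.
n(HClO4) used = 0.09427 x 0.01785 = 0.001683 mol, which equals the excess n(KOH).
So n(KOH) consumed by the sample = 0.004875 - 0.001683 = 0.003192 mol.
n(C6H8O7) = 0.003192 / 3 = 0.001064 mol.
mass = 0.001064 mol x 192.12 g/mol = 0.204 g.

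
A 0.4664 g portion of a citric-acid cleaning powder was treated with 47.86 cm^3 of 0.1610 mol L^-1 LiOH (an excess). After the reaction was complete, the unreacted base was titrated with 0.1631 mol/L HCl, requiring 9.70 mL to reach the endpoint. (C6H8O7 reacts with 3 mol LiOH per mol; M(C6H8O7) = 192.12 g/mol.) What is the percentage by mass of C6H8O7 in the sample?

Total n(LiOH) added = 0.1610 x 0.04786 = 0.007705 mol.
n(HCl) used = 0.1631 x 0.009700 = 0.001582 mol, which equals the excess n(LiOH).
So n(LiOH) consumed by the sample = 0.007705 - 0.001582 = 0.006123 mol.
n(C6H8O7) = 0.006123 / 3 = 0.002041 mol.
mass C6H8O7 = 0.002041 x 192.12 = 0.3921 g, so %C6H8O7 = 0.3921/0.4664 x 100 = 84.1%.

84.1%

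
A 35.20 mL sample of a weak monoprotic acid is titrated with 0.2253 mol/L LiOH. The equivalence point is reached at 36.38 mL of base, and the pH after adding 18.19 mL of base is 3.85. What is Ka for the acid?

1.4 x 10^-4

18.19 mL is half of the equivalence volume, so this is the half-equivalence point where [HA] = [A^-].
At half-equivalence pH = pKa, so pKa = 3.85.
Ka = 10^(-3.85) = 1.4 x 10^-4.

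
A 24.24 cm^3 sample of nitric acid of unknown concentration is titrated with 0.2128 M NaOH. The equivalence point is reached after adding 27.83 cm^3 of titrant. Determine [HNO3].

0.244 M

n(NaOH) delivered = 0.2128 x 0.02783 = 0.005922 mol.
For a 1:1 reaction, n(HNO3) = 0.005922 mol.
[HNO3] = 0.005922 mol / 0.02424 L = 0.244 M.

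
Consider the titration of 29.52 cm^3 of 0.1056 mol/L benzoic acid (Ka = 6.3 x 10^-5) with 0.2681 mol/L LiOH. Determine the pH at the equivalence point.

n(C6H5COOH) = 0.1056 x 0.02952 = 0.003117 mol; V(LiOH) at equivalence = 0.003117/0.2681 = 0.01163 L.
At equivalence all the acid is converted to C6H5COO-; total volume = 0.02952 + 0.01163 = 0.04115 L, so [C6H5COO-] = 0.003117/0.04115 = 0.07576 M.
Kb = Kw/Ka = 1.0e-14 / 6.3 x 10^-5 = 1.59e-10.
[OH^-] = sqrt(Kb x [C6H5COO-]) = sqrt(1.59e-10 x 0.07576) = 3.47e-6 M.
pOH = 5.46, so pH = 14.00 - 5.46 = 8.54.

8.54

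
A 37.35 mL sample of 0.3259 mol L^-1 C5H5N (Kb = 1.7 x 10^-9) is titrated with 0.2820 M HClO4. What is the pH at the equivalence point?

n(C5H5N) = 0.3259 x 0.03735 = 0.01217 mol; V(HClO4) at equivalence = 0.01217/0.2820 = 0.04316 L.
At equivalence the base is fully converted to C5H5NH+; total volume = 0.08051 L, so [C5H5NH+] = 0.01217/0.08051 = 0.1512 M.
Ka(C5H5NH+) = Kw/Kb = 1.0e-14 / 1.7 x 10^-9 = 5.88e-6.
[H^+] = sqrt(Ka x [C5H5NH+]) = sqrt(5.88e-6 x 0.1512) = 0.000943 M.
pH = -log(0.000943) = 3.03.

3.03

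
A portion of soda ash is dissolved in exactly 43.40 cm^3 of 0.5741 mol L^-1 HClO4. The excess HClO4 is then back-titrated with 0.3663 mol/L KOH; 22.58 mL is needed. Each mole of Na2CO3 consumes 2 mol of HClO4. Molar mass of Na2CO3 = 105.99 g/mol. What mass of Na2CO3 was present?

Total n(HClO4) added = 0.5741 x 0.04340 = 0.02492 mol.
n(KOH) used = 0.3663 x 0.02258 = 0.008271 mol, which equals the excess n(HClO4).
So n(HClO4) consumed by the sample = 0.02492 - 0.008271 = 0.01664 mol.
n(Na2CO3) = 0.01664 / 2 = 0.008322 mol.
mass = 0.008322 mol x 105.99 g/mol = 0.882 g.

0.882 g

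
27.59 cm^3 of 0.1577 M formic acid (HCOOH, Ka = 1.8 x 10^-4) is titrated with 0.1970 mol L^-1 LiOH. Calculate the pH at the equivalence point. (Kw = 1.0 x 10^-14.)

8.34

n(HCOOH) = 0.1577 x 0.02759 = 0.004351 mol; V(LiOH) at equivalence = 0.004351/0.1970 = 0.02209 L.
At equivalence all the acid is converted to HCOO-; total volume = 0.02759 + 0.02209 = 0.04968 L, so [HCOO-] = 0.004351/0.04968 = 0.08759 M.
Kb = Kw/Ka = 1.0e-14 / 1.8 x 10^-4 = 5.56e-11.
[OH^-] = sqrt(Kb x [HCOO-]) = sqrt(5.56e-11 x 0.08759) = 2.21e-6 M.
pOH = 5.66, so pH = 14.00 - 5.66 = 8.34.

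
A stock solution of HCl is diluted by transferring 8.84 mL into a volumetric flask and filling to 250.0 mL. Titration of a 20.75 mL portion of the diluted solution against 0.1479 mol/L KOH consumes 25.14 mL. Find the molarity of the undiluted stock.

5.07 M

n(KOH) = 0.1479 x 0.02514 = 0.003718 mol.
n(HCl) in the aliquot = 0.003718 mol.
[diluted HCl] = 0.003718 / 0.02075 = 0.1792 M.
Dilution factor = 250.0/8.840 = 28.28, so [stock] = 0.1792 x 28.28 = 5.07 M.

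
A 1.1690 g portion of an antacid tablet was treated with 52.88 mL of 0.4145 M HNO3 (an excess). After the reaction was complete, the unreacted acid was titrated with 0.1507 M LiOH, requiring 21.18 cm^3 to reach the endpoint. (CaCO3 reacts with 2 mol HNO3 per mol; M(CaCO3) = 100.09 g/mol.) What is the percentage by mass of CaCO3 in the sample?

Total n(HNO3) added = 0.4145 x 0.05288 = 0.02192 mol.
n(LiOH) used = 0.1507 x 0.02118 = 0.003192 mol, which equals the excess n(HNO3).
So n(HNO3) consumed by the sample = 0.02192 - 0.003192 = 0.01873 mol.
n(CaCO3) = 0.01873 / 2 = 0.009363 mol.
mass CaCO3 = 0.009363 x 100.09 = 0.9372 g, so %CaCO3 = 0.9372/1.1690 x 100 = 80.2%.

80.2%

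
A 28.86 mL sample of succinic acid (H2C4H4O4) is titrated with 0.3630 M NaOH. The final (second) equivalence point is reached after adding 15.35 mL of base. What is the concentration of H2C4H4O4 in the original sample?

0.0965 M

n(NaOH) = 0.3630 x 0.01535 = 0.005572 mol.
At the final (second) equivalence point, 2 mol OH^- react per mol H2C4H4O4, so n(H2C4H4O4) = 0.005572 / 2 = 0.002786 mol.
[H2C4H4O4] = 0.002786 / 0.02886 L = 0.0965 M.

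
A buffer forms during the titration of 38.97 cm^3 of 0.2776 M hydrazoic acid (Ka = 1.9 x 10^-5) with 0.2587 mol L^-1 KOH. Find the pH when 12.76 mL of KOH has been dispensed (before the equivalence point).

Initial n(HN3) = 0.2776 x 0.03897 = 0.01082 mol.
n(KOH) added = 0.2587 x 0.01276 = 0.003301 mol, converting that many moles of HN3 to N3-.
Remaining n(HN3) = 0.007517 mol; n(N3-) = 0.003301 mol.
By Henderson-Hasselbalch, pH = pKa + log([A^-]/[HA]) = 4.72 + log(0.003301/0.007517) = 4.72 + (-0.36) = 4.36.

4.36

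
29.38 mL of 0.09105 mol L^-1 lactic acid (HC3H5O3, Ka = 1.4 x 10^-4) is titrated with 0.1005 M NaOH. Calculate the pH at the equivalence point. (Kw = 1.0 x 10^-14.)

n(HC3H5O3) = 0.09105 x 0.02938 = 0.002675 mol; V(NaOH) at equivalence = 0.002675/0.1005 = 0.02662 L.
At equivalence all the acid is converted to C3H5O3-; total volume = 0.02938 + 0.02662 = 0.05600 L, so [C3H5O3-] = 0.002675/0.05600 = 0.04777 M.
Kb = Kw/Ka = 1.0e-14 / 1.4 x 10^-4 = 7.14e-11.
[OH^-] = sqrt(Kb x [C3H5O3-]) = sqrt(7.14e-11 x 0.04777) = 1.85e-6 M.
pOH = 5.73, so pH = 14.00 - 5.73 = 8.27.

8.27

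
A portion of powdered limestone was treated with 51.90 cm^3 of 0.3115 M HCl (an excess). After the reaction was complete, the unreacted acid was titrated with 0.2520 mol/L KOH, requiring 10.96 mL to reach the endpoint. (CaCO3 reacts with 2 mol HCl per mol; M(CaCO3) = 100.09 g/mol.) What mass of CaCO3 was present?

Total n(HCl) added = 0.3115 x 0.05190 = 0.01617 mol.
n(KOH) used = 0.2520 x 0.01096 = 0.002762 mol, which equals the excess n(HCl).
So n(HCl) consumed by the sample = 0.01617 - 0.002762 = 0.01340 mol.
n(CaCO3) = 0.01340 / 2 = 0.006702 mol.
mass = 0.006702 mol x 100.09 g/mol = 0.671 g.

0.671 g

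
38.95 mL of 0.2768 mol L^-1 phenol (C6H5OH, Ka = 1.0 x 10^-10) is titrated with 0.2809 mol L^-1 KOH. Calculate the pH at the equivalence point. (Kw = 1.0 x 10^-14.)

11.57

n(C6H5OH) = 0.2768 x 0.03895 = 0.01078 mol; V(KOH) at equivalence = 0.01078/0.2809 = 0.03838 L.
At equivalence all the acid is converted to C6H5O-; total volume = 0.03895 + 0.03838 = 0.07733 L, so [C6H5O-] = 0.01078/0.07733 = 0.1394 M.
Kb = Kw/Ka = 1.0e-14 / 1.0 x 10^-10 = 0.000100.
[OH^-] = sqrt(Kb x [C6H5O-]) = sqrt(0.000100 x 0.1394) = 0.00373 M.
pOH = 2.43, so pH = 14.00 - 2.43 = 11.57.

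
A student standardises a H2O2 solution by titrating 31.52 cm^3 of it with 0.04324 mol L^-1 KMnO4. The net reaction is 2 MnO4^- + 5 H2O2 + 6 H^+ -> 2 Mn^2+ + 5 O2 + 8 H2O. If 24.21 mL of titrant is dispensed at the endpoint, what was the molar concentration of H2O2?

n(KMnO4) = 0.04324 x 0.02421 = 0.001047 mol.
From the balanced equation, 2 mol KMnO4 reacts with 5 mol H2O2, so n(H2O2) = 0.001047 x 5/2 = 0.002617 mol.
[H2O2] = 0.002617 / 0.03152 L = 0.0830 M.

0.0830 M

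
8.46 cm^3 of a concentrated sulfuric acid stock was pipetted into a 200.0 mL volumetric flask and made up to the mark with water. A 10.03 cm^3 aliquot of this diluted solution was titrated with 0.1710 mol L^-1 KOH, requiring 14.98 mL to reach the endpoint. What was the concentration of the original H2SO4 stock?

n(KOH) = 0.1710 x 0.01498 = 0.002562 mol.
n(H2SO4) in the aliquot = 0.002562 x 1/2 = 0.001281 mol.
[diluted H2SO4] = 0.001281 / 0.01003 = 0.1277 M.
Dilution factor = 200.0/8.460 = 23.64, so [stock] = 0.1277 x 23.64 = 3.02 M.

3.02 M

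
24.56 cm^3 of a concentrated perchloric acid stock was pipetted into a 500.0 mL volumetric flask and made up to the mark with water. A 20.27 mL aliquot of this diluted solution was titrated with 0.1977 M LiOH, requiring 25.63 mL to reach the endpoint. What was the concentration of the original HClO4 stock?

n(LiOH) = 0.1977 x 0.02563 = 0.005067 mol.
n(HClO4) in the aliquot = 0.005067 mol.
[diluted HClO4] = 0.005067 / 0.02027 = 0.2500 M.
Dilution factor = 500.0/24.56 = 20.36, so [stock] = 0.2500 x 20.36 = 5.09 M.

5.09 M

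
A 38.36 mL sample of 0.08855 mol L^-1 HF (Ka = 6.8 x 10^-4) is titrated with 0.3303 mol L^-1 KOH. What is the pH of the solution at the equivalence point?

8.01

n(HF) = 0.08855 x 0.03836 = 0.003397 mol; V(KOH) at equivalence = 0.003397/0.3303 = 0.01028 L.
At equivalence all the acid is converted to F-; total volume = 0.03836 + 0.01028 = 0.04864 L, so [F-] = 0.003397/0.04864 = 0.06983 M.
Kb = Kw/Ka = 1.0e-14 / 6.8 x 10^-4 = 1.47e-11.
[OH^-] = sqrt(Kb x [F-]) = sqrt(1.47e-11 x 0.06983) = 1.01e-6 M.
pOH = 5.99, so pH = 14.00 - 5.99 = 8.01.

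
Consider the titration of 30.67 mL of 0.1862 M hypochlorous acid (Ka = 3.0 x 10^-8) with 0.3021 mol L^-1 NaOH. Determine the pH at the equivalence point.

10.29

n(HClO) = 0.1862 x 0.03067 = 0.005711 mol; V(NaOH) at equivalence = 0.005711/0.3021 = 0.01890 L.
At equivalence all the acid is converted to ClO-; total volume = 0.03067 + 0.01890 = 0.04957 L, so [ClO-] = 0.005711/0.04957 = 0.1152 M.
Kb = Kw/Ka = 1.0e-14 / 3.0 x 10^-8 = 3.33e-7.
[OH^-] = sqrt(Kb x [ClO-]) = sqrt(3.33e-7 x 0.1152) = 0.000196 M.
pOH = 3.71, so pH = 14.00 - 3.71 = 10.29.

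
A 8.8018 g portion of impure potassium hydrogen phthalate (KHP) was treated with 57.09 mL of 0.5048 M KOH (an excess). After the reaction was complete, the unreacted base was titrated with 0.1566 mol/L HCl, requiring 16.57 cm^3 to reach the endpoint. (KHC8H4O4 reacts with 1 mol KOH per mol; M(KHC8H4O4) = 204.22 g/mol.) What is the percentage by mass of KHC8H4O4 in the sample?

60.8%

Total n(KOH) added = 0.5048 x 0.05709 = 0.02882 mol.
n(HCl) used = 0.1566 x 0.01657 = 0.002595 mol, which equals the excess n(KOH).
So n(KOH) consumed by the sample = 0.02882 - 0.002595 = 0.02622 mol.
n(KHC8H4O4) = 0.02622 / 1 = 0.02622 mol.
mass KHC8H4O4 = 0.02622 x 204.22 = 5.355 g, so %KHC8H4O4 = 5.355/8.8018 x 100 = 60.8%.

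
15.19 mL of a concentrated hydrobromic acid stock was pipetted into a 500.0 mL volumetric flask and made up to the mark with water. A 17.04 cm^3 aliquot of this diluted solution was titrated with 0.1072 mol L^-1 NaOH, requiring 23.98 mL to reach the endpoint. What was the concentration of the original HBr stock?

4.97 M

n(NaOH) = 0.1072 x 0.02398 = 0.002571 mol.
n(HBr) in the aliquot = 0.002571 mol.
[diluted HBr] = 0.002571 / 0.01704 = 0.1509 M.
Dilution factor = 500.0/15.19 = 32.92, so [stock] = 0.1509 x 32.92 = 4.97 M.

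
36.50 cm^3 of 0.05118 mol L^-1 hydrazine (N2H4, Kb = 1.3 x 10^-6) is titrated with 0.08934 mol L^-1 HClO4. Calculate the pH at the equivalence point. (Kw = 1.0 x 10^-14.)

n(N2H4) = 0.05118 x 0.03650 = 0.001868 mol; V(HClO4) at equivalence = 0.001868/0.08934 = 0.02091 L.
At equivalence the base is fully converted to N2H5+; total volume = 0.05741 L, so [N2H5+] = 0.001868/0.05741 = 0.03254 M.
Ka(N2H5+) = Kw/Kb = 1.0e-14 / 1.3 x 10^-6 = 7.69e-9.
[H^+] = sqrt(Ka x [N2H5+]) = sqrt(7.69e-9 x 0.03254) = 1.58e-5 M.
pH = -log(1.58e-5) = 4.80.

4.80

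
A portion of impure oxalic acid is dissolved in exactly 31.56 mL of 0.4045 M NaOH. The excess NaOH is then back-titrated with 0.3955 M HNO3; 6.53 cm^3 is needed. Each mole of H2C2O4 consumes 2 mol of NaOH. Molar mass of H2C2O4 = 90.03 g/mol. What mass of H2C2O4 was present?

0.458 g

Total n(NaOH) added = 0.4045 x 0.03156 = 0.01277 mol.
n(HNO3) used = 0.3955 x 0.006530 = 0.002583 mol, which equals the excess n(NaOH).
So n(NaOH) consumed by the sample = 0.01277 - 0.002583 = 0.01018 mol.
n(H2C2O4) = 0.01018 / 2 = 0.005092 mol.
mass = 0.005092 mol x 90.03 g/mol = 0.458 g.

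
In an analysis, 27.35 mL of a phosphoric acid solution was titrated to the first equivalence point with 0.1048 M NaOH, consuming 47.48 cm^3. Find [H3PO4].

n(NaOH) = 0.1048 x 0.04748 = 0.004976 mol.
At the first equivalence point, 1 mol OH^- react per mol H3PO4, so n(H3PO4) = 0.004976 / 1 = 0.004976 mol.
[H3PO4] = 0.004976 / 0.02735 L = 0.182 M.

0.182 M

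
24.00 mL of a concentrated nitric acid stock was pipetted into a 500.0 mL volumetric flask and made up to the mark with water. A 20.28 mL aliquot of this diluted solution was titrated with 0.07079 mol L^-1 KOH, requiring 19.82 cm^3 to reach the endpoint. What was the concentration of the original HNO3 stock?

n(KOH) = 0.07079 x 0.01982 = 0.001403 mol.
n(HNO3) in the aliquot = 0.001403 mol.
[diluted HNO3] = 0.001403 / 0.02028 = 0.06918 M.
Dilution factor = 500.0/24.00 = 20.83, so [stock] = 0.06918 x 20.83 = 1.44 M.

1.44 M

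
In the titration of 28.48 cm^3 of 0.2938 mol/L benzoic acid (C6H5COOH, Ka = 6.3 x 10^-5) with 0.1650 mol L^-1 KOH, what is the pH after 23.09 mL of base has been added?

Initial n(C6H5COOH) = 0.2938 x 0.02848 = 0.008367 mol.
n(KOH) added = 0.1650 x 0.02309 = 0.003810 mol, converting that many moles of C6H5COOH to C6H5COO-.
Remaining n(C6H5COOH) = 0.004558 mol; n(C6H5COO-) = 0.003810 mol.
By Henderson-Hasselbalch, pH = pKa + log([A^-]/[HA]) = 4.20 + log(0.003810/0.004558) = 4.20 + (-0.08) = 4.12.

4.12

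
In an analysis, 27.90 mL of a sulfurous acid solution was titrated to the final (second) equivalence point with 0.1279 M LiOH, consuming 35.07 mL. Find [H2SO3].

n(LiOH) = 0.1279 x 0.03507 = 0.004485 mol.
At the final (second) equivalence point, 2 mol OH^- react per mol H2SO3, so n(H2SO3) = 0.004485 / 2 = 0.002243 mol.
[H2SO3] = 0.002243 / 0.02790 L = 0.0804 M.

0.0804 M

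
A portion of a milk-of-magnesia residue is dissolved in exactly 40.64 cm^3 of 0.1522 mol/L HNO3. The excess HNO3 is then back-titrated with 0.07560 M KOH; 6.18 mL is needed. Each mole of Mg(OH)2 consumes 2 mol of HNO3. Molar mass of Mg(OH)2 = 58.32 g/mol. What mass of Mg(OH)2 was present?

Total n(HNO3) added = 0.1522 x 0.04064 = 0.006185 mol.
n(KOH) used = 0.07560 x 0.006180 = 0.0004672 mol, which equals the excess n(HNO3).
So n(HNO3) consumed by the sample = 0.006185 - 0.0004672 = 0.005718 mol.
n(Mg(OH)2) = 0.005718 / 2 = 0.002859 mol.
mass = 0.002859 mol x 58.32 g/mol = 0.167 g.

0.167 g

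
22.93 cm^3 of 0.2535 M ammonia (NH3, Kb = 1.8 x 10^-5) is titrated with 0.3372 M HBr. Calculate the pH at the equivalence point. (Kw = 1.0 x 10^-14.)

n(NH3) = 0.2535 x 0.02293 = 0.005813 mol; V(HBr) at equivalence = 0.005813/0.3372 = 0.01724 L.
At equivalence the base is fully converted to NH4+; total volume = 0.04017 L, so [NH4+] = 0.005813/0.04017 = 0.1447 M.
Ka(NH4+) = Kw/Kb = 1.0e-14 / 1.8 x 10^-5 = 5.56e-10.
[H^+] = sqrt(Ka x [NH4+]) = sqrt(5.56e-10 x 0.1447) = 8.97e-6 M.
pH = -log(8.97e-6) = 5.05.

5.05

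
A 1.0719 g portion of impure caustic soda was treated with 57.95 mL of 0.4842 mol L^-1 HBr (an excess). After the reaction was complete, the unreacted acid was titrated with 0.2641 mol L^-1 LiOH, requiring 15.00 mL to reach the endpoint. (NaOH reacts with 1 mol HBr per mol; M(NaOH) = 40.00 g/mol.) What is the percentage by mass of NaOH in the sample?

89.9%

Total n(HBr) added = 0.4842 x 0.05795 = 0.02806 mol.
n(LiOH) used = 0.2641 x 0.01500 = 0.003961 mol, which equals the excess n(HBr).
So n(HBr) consumed by the sample = 0.02806 - 0.003961 = 0.02410 mol.
n(NaOH) = 0.02410 / 1 = 0.02410 mol.
mass NaOH = 0.02410 x 40.00 = 0.9639 g, so %NaOH = 0.9639/1.0719 x 100 = 89.9%.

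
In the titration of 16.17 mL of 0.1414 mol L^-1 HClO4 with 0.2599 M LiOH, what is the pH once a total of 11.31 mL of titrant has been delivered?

n(acid) = 0.1414 x 0.01617 = 0.002286 mol; n(LiOH) added = 0.2599 x 0.01131 = 0.002939 mol.
Base is in excess by 0.002939 - 0.002286 = 0.0006530 mol in a total volume of 0.02748 L.
[OH^-] = 0.0006530/0.02748 = 0.02376 M, so pOH = 1.62 and pH = 14.00 - 1.62 = 12.38.

12.38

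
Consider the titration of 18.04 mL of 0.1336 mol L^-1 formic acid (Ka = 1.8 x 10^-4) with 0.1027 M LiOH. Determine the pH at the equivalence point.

8.25

n(HCOOH) = 0.1336 x 0.01804 = 0.002410 mol; V(LiOH) at equivalence = 0.002410/0.1027 = 0.02347 L.
At equivalence all the acid is converted to HCOO-; total volume = 0.01804 + 0.02347 = 0.04151 L, so [HCOO-] = 0.002410/0.04151 = 0.05806 M.
Kb = Kw/Ka = 1.0e-14 / 1.8 x 10^-4 = 5.56e-11.
[OH^-] = sqrt(Kb x [HCOO-]) = sqrt(5.56e-11 x 0.05806) = 1.80e-6 M.
pOH = 5.75, so pH = 14.00 - 5.75 = 8.25.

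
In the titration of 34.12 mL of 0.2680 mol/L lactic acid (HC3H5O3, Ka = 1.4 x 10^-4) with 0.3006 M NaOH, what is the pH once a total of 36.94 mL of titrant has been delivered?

12.44

n(acid) = 0.2680 x 0.03412 = 0.009144 mol; n(NaOH) added = 0.3006 x 0.03694 = 0.01110 mol.
Base is in excess by 0.01110 - 0.009144 = 0.001960 mol in a total volume of 0.07106 L.
[OH^-] = 0.001960/0.07106 = 0.02758 M, so pOH = 1.56 and pH = 14.00 - 1.56 = 12.44.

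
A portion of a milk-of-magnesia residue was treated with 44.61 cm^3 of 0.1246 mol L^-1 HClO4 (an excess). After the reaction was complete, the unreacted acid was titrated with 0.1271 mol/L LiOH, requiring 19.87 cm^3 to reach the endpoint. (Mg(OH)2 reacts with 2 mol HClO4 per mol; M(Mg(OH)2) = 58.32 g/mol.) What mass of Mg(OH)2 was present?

Total n(HClO4) added = 0.1246 x 0.04461 = 0.005558 mol.
n(LiOH) used = 0.1271 x 0.01987 = 0.002525 mol, which equals the excess n(HClO4).
So n(HClO4) consumed by the sample = 0.005558 - 0.002525 = 0.003033 mol.
n(Mg(OH)2) = 0.003033 / 2 = 0.001516 mol.
mass = 0.001516 mol x 58.32 g/mol = 0.0884 g.

0.0884 g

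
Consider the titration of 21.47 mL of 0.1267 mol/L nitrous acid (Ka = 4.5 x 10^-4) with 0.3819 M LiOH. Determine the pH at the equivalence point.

n(HNO2) = 0.1267 x 0.02147 = 0.002720 mol; V(LiOH) at equivalence = 0.002720/0.3819 = 0.007123 L.
At equivalence all the acid is converted to NO2-; total volume = 0.02147 + 0.007123 = 0.02859 L, so [NO2-] = 0.002720/0.02859 = 0.09514 M.
Kb = Kw/Ka = 1.0e-14 / 4.5 x 10^-4 = 2.22e-11.
[OH^-] = sqrt(Kb x [NO2-]) = sqrt(2.22e-11 x 0.09514) = 1.45e-6 M.
pOH = 5.84, so pH = 14.00 - 5.84 = 8.16.

8.16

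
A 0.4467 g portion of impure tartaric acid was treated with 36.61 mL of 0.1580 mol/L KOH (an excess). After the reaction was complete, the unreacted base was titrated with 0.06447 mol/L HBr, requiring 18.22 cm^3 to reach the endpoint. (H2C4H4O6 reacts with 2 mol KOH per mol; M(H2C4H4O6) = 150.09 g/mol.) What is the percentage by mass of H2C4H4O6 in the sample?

77.4%

Total n(KOH) added = 0.1580 x 0.03661 = 0.005784 mol.
n(HBr) used = 0.06447 x 0.01822 = 0.001175 mol, which equals the excess n(KOH).
So n(KOH) consumed by the sample = 0.005784 - 0.001175 = 0.004610 mol.
n(H2C4H4O6) = 0.004610 / 2 = 0.002305 mol.
mass H2C4H4O6 = 0.002305 x 150.09 = 0.3459 g, so %H2C4H4O6 = 0.3459/0.4467 x 100 = 77.4%.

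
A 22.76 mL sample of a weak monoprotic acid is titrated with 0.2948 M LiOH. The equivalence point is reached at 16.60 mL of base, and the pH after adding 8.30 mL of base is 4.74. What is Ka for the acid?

1.8 x 10^-5

8.30 mL is half of the equivalence volume, so this is the half-equivalence point where [HA] = [A^-].
At half-equivalence pH = pKa, so pKa = 4.74.
Ka = 10^(-4.74) = 1.8 x 10^-5.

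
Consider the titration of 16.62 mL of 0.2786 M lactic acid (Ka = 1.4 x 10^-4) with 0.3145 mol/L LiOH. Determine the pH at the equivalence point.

8.51

n(HC3H5O3) = 0.2786 x 0.01662 = 0.004630 mol; V(LiOH) at equivalence = 0.004630/0.3145 = 0.01472 L.
At equivalence all the acid is converted to C3H5O3-; total volume = 0.01662 + 0.01472 = 0.03134 L, so [C3H5O3-] = 0.004630/0.03134 = 0.1477 M.
Kb = Kw/Ka = 1.0e-14 / 1.4 x 10^-4 = 7.14e-11.
[OH^-] = sqrt(Kb x [C3H5O3-]) = sqrt(7.14e-11 x 0.1477) = 3.25e-6 M.
pOH = 5.49, so pH = 14.00 - 5.49 = 8.51.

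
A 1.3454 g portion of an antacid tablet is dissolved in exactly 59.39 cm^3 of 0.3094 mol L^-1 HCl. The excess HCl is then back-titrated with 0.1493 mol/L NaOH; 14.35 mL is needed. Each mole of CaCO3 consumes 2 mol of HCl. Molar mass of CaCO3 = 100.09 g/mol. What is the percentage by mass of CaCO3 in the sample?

Total n(HCl) added = 0.3094 x 0.05939 = 0.01838 mol.
n(NaOH) used = 0.1493 x 0.01435 = 0.002142 mol, which equals the excess n(HCl).
So n(HCl) consumed by the sample = 0.01838 - 0.002142 = 0.01623 mol.
n(CaCO3) = 0.01623 / 2 = 0.008116 mol.
mass CaCO3 = 0.008116 x 100.09 = 0.8124 g, so %CaCO3 = 0.8124/1.3454 x 100 = 60.4%.

60.4%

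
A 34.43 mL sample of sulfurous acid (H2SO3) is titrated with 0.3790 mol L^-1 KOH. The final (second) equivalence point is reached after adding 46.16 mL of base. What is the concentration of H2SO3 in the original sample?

0.254 M

n(KOH) = 0.3790 x 0.04616 = 0.01749 mol.
At the final (second) equivalence point, 2 mol OH^- react per mol H2SO3, so n(H2SO3) = 0.01749 / 2 = 0.008747 mol.
[H2SO3] = 0.008747 / 0.03443 L = 0.254 M.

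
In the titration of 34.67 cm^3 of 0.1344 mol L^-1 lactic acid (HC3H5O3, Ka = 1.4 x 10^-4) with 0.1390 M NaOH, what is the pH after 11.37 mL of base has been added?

3.56

Initial n(HC3H5O3) = 0.1344 x 0.03467 = 0.004660 mol.
n(NaOH) added = 0.1390 x 0.01137 = 0.001580 mol, converting that many moles of HC3H5O3 to C3H5O3-.
Remaining n(HC3H5O3) = 0.003079 mol; n(C3H5O3-) = 0.001580 mol.
By Henderson-Hasselbalch, pH = pKa + log([A^-]/[HA]) = 3.85 + log(0.001580/0.003079) = 3.85 + (-0.29) = 3.56.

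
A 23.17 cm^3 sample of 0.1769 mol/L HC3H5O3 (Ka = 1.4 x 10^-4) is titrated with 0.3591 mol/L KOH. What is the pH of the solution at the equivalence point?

8.46

n(HC3H5O3) = 0.1769 x 0.02317 = 0.004099 mol; V(KOH) at equivalence = 0.004099/0.3591 = 0.01141 L.
At equivalence all the acid is converted to C3H5O3-; total volume = 0.02317 + 0.01141 = 0.03458 L, so [C3H5O3-] = 0.004099/0.03458 = 0.1185 M.
Kb = Kw/Ka = 1.0e-14 / 1.4 x 10^-4 = 7.14e-11.
[OH^-] = sqrt(Kb x [C3H5O3-]) = sqrt(7.14e-11 x 0.1185) = 2.91e-6 M.
pOH = 5.54, so pH = 14.00 - 5.54 = 8.46.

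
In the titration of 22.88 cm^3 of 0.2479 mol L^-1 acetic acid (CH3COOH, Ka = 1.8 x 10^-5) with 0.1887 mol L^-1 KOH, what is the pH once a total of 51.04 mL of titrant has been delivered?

n(acid) = 0.2479 x 0.02288 = 0.005672 mol; n(KOH) added = 0.1887 x 0.05104 = 0.009631 mol.
Base is in excess by 0.009631 - 0.005672 = 0.003959 mol in a total volume of 0.07392 L.
[OH^-] = 0.003959/0.07392 = 0.05356 M, so pOH = 1.27 and pH = 14.00 - 1.27 = 12.73.

12.73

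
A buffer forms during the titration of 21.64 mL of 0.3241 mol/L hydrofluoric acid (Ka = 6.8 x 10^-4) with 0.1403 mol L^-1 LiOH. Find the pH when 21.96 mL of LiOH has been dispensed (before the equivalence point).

Initial n(HF) = 0.3241 x 0.02164 = 0.007014 mol.
n(LiOH) added = 0.1403 x 0.02196 = 0.003081 mol, converting that many moles of HF to F-.
Remaining n(HF) = 0.003933 mol; n(F-) = 0.003081 mol.
By Henderson-Hasselbalch, pH = pKa + log([A^-]/[HA]) = 3.17 + log(0.003081/0.003933) = 3.17 + (-0.11) = 3.06.

3.06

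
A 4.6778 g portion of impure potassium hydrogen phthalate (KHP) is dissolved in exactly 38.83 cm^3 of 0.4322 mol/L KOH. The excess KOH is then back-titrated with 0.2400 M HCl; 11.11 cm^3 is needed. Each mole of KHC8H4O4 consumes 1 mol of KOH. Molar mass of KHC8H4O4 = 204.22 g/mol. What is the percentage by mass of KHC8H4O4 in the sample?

Total n(KOH) added = 0.4322 x 0.03883 = 0.01678 mol.
n(HCl) used = 0.2400 x 0.01111 = 0.002666 mol, which equals the excess n(KOH).
So n(KOH) consumed by the sample = 0.01678 - 0.002666 = 0.01412 mol.
n(KHC8H4O4) = 0.01412 / 1 = 0.01412 mol.
mass KHC8H4O4 = 0.01412 x 204.22 = 2.883 g, so %KHC8H4O4 = 2.883/4.6778 x 100 = 61.6%.

61.6%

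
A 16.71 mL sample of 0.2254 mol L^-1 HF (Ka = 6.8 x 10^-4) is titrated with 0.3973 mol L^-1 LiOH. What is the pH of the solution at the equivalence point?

8.16

n(HF) = 0.2254 x 0.01671 = 0.003766 mol; V(LiOH) at equivalence = 0.003766/0.3973 = 0.009480 L.
At equivalence all the acid is converted to F-; total volume = 0.01671 + 0.009480 = 0.02619 L, so [F-] = 0.003766/0.02619 = 0.1438 M.
Kb = Kw/Ka = 1.0e-14 / 6.8 x 10^-4 = 1.47e-11.
[OH^-] = sqrt(Kb x [F-]) = sqrt(1.47e-11 x 0.1438) = 1.45e-6 M.
pOH = 5.84, so pH = 14.00 - 5.84 = 8.16.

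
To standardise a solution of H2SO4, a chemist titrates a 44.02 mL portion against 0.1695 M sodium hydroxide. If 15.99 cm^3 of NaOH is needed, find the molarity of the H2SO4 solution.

0.0308 M

n(NaOH) delivered = 0.1695 x 0.01599 = 0.002710 mol.
The reaction is 1 H2SO4 + 2 NaOH, so n(H2SO4) = 0.002710 x 1/2 = 0.001355 mol.
[H2SO4] = 0.001355 mol / 0.04402 L = 0.0308 M.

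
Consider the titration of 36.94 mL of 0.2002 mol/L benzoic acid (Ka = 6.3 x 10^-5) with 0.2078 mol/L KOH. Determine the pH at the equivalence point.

8.60

n(C6H5COOH) = 0.2002 x 0.03694 = 0.007395 mol; V(KOH) at equivalence = 0.007395/0.2078 = 0.03559 L.
At equivalence all the acid is converted to C6H5COO-; total volume = 0.03694 + 0.03559 = 0.07253 L, so [C6H5COO-] = 0.007395/0.07253 = 0.1020 M.
Kb = Kw/Ka = 1.0e-14 / 6.3 x 10^-5 = 1.59e-10.
[OH^-] = sqrt(Kb x [C6H5COO-]) = sqrt(1.59e-10 x 0.1020) = 4.02e-6 M.
pOH = 5.40, so pH = 14.00 - 5.40 = 8.60.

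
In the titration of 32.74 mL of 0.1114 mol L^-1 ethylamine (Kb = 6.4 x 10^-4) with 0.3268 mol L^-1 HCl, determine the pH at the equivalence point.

n(C2H5NH2) = 0.1114 x 0.03274 = 0.003647 mol; V(HCl) at equivalence = 0.003647/0.3268 = 0.01116 L.
At equivalence the base is fully converted to C2H5NH3+; total volume = 0.04390 L, so [C2H5NH3+] = 0.003647/0.04390 = 0.08308 M.
Ka(C2H5NH3+) = Kw/Kb = 1.0e-14 / 6.4 x 10^-4 = 1.56e-11.
[H^+] = sqrt(Ka x [C2H5NH3+]) = sqrt(1.56e-11 x 0.08308) = 1.14e-6 M.
pH = -log(1.14e-6) = 5.94.

5.94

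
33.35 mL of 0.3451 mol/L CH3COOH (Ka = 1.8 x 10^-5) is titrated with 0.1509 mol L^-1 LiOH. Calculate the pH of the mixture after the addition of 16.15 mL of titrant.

4.17

Initial n(CH3COOH) = 0.3451 x 0.03335 = 0.01151 mol.
n(LiOH) added = 0.1509 x 0.01615 = 0.002437 mol, converting that many moles of CH3COOH to CH3COO-.
Remaining n(CH3COOH) = 0.009072 mol; n(CH3COO-) = 0.002437 mol.
By Henderson-Hasselbalch, pH = pKa + log([A^-]/[HA]) = 4.74 + log(0.002437/0.009072) = 4.74 + (-0.57) = 4.17.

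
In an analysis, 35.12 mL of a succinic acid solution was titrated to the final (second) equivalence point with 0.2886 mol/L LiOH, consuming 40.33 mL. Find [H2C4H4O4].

0.166 M

n(LiOH) = 0.2886 x 0.04033 = 0.01164 mol.
At the final (second) equivalence point, 2 mol OH^- react per mol H2C4H4O4, so n(H2C4H4O4) = 0.01164 / 2 = 0.005820 mol.
[H2C4H4O4] = 0.005820 / 0.03512 L = 0.166 M.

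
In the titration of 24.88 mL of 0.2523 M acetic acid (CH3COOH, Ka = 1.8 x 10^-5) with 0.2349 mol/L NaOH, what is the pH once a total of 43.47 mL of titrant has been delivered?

n(acid) = 0.2523 x 0.02488 = 0.006277 mol; n(NaOH) added = 0.2349 x 0.04347 = 0.01021 mol.
Base is in excess by 0.01021 - 0.006277 = 0.003934 mol in a total volume of 0.06835 L.
[OH^-] = 0.003934/0.06835 = 0.05755 M, so pOH = 1.24 and pH = 14.00 - 1.24 = 12.76.

12.76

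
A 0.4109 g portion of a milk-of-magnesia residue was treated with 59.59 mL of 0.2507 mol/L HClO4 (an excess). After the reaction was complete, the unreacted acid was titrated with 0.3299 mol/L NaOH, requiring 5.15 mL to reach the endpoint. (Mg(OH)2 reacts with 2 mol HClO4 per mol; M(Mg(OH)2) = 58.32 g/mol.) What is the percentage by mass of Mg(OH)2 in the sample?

94.0%

Total n(HClO4) added = 0.2507 x 0.05959 = 0.01494 mol.
n(NaOH) used = 0.3299 x 0.005150 = 0.001699 mol, which equals the excess n(HClO4).
So n(HClO4) consumed by the sample = 0.01494 - 0.001699 = 0.01324 mol.
n(Mg(OH)2) = 0.01324 / 2 = 0.006620 mol.
mass Mg(OH)2 = 0.006620 x 58.32 = 0.3861 g, so %Mg(OH)2 = 0.3861/0.4109 x 100 = 94.0%.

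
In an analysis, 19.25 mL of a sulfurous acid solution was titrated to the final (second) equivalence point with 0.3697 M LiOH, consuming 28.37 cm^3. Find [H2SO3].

n(LiOH) = 0.3697 x 0.02837 = 0.01049 mol.
At the final (second) equivalence point, 2 mol OH^- react per mol H2SO3, so n(H2SO3) = 0.01049 / 2 = 0.005244 mol.
[H2SO3] = 0.005244 / 0.01925 L = 0.272 M.

0.272 M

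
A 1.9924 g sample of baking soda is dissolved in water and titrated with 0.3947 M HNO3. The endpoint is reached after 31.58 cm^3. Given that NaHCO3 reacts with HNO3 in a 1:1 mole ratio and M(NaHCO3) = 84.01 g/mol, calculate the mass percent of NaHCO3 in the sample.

52.6%

n(HNO3) = 0.3947 x 0.03158 = 0.01246 mol.
n(NaHCO3) = 0.01246 / 1 = 0.01246 mol.
mass of NaHCO3 = 0.01246 x 84.01 = 1.047 g.
% purity = 1.047 / 1.9924 x 100 = 52.6%.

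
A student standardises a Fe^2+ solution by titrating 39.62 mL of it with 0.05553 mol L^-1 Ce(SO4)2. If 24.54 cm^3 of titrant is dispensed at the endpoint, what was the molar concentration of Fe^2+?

0.0344 M

n(Ce(SO4)2) = 0.05553 x 0.02454 = 0.001363 mol.
From the balanced equation, 1 mol Ce(SO4)2 reacts with 1 mol Fe^2+, so n(Fe^2+) = 0.001363 x 1/1 = 0.001363 mol.
[Fe^2+] = 0.001363 / 0.03962 L = 0.0344 M.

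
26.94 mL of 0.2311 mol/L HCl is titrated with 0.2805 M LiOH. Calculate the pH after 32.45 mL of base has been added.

12.69

n(acid) = 0.2311 x 0.02694 = 0.006226 mol; n(LiOH) added = 0.2805 x 0.03245 = 0.009102 mol.
Base is in excess by 0.009102 - 0.006226 = 0.002876 mol in a total volume of 0.05939 L.
[OH^-] = 0.002876/0.05939 = 0.04843 M, so pOH = 1.31 and pH = 14.00 - 1.31 = 12.69.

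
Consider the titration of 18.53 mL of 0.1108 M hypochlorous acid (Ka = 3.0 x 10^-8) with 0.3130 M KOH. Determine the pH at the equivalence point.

10.22

n(HClO) = 0.1108 x 0.01853 = 0.002053 mol; V(KOH) at equivalence = 0.002053/0.3130 = 0.006560 L.
At equivalence all the acid is converted to ClO-; total volume = 0.01853 + 0.006560 = 0.02509 L, so [ClO-] = 0.002053/0.02509 = 0.08183 M.
Kb = Kw/Ka = 1.0e-14 / 3.0 x 10^-8 = 3.33e-7.
[OH^-] = sqrt(Kb x [ClO-]) = sqrt(3.33e-7 x 0.08183) = 0.000165 M.
pOH = 3.78, so pH = 14.00 - 3.78 = 10.22.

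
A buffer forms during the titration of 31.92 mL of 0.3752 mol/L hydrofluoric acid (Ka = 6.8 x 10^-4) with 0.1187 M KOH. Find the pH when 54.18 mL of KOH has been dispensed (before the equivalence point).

3.23

Initial n(HF) = 0.3752 x 0.03192 = 0.01198 mol.
n(KOH) added = 0.1187 x 0.05418 = 0.006431 mol, converting that many moles of HF to F-.
Remaining n(HF) = 0.005545 mol; n(F-) = 0.006431 mol.
By Henderson-Hasselbalch, pH = pKa + log([A^-]/[HA]) = 3.17 + log(0.006431/0.005545) = 3.17 + (+0.06) = 3.23.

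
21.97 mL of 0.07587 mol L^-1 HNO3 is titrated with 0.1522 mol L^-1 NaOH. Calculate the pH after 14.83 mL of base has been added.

n(acid) = 0.07587 x 0.02197 = 0.001667 mol; n(NaOH) added = 0.1522 x 0.01483 = 0.002257 mol.
Base is in excess by 0.002257 - 0.001667 = 0.0005903 mol in a total volume of 0.03680 L.
[OH^-] = 0.0005903/0.03680 = 0.01604 M, so pOH = 1.79 and pH = 14.00 - 1.79 = 12.21.

12.21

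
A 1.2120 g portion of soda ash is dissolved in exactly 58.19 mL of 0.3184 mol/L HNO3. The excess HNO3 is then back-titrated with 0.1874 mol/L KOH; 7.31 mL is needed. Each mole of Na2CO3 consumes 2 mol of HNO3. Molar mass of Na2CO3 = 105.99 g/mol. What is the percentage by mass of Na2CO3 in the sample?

75.0%

Total n(HNO3) added = 0.3184 x 0.05819 = 0.01853 mol.
n(KOH) used = 0.1874 x 0.007310 = 0.001370 mol, which equals the excess n(HNO3).
So n(HNO3) consumed by the sample = 0.01853 - 0.001370 = 0.01716 mol.
n(Na2CO3) = 0.01716 / 2 = 0.008579 mol.
mass Na2CO3 = 0.008579 x 105.99 = 0.9093 g, so %Na2CO3 = 0.9093/1.2120 x 100 = 75.0%.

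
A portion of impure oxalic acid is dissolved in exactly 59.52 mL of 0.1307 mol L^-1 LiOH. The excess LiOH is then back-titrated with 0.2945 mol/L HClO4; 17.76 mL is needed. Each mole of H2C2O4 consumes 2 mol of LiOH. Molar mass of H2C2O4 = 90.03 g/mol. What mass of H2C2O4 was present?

Total n(LiOH) added = 0.1307 x 0.05952 = 0.007779 mol.
n(HClO4) used = 0.2945 x 0.01776 = 0.005230 mol, which equals the excess n(LiOH).
So n(LiOH) consumed by the sample = 0.007779 - 0.005230 = 0.002549 mol.
n(H2C2O4) = 0.002549 / 2 = 0.001274 mol.
mass = 0.001274 mol x 90.03 g/mol = 0.115 g.

0.115 g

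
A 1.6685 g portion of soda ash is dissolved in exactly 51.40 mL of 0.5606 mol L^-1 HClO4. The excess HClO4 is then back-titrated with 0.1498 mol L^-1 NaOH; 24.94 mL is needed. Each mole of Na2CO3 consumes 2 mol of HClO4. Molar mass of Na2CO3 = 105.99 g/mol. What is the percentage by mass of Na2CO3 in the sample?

79.7%

Total n(HClO4) added = 0.5606 x 0.05140 = 0.02881 mol.
n(NaOH) used = 0.1498 x 0.02494 = 0.003736 mol, which equals the excess n(HClO4).
So n(HClO4) consumed by the sample = 0.02881 - 0.003736 = 0.02508 mol.
n(Na2CO3) = 0.02508 / 2 = 0.01254 mol.
mass Na2CO3 = 0.01254 x 105.99 = 1.329 g, so %Na2CO3 = 1.329/1.6685 x 100 = 79.7%.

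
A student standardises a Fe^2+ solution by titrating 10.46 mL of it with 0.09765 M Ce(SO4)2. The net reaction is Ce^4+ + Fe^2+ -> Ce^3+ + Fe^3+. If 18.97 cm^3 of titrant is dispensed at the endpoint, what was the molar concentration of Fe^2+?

n(Ce(SO4)2) = 0.09765 x 0.01897 = 0.001852 mol.
From the balanced equation, 1 mol Ce(SO4)2 reacts with 1 mol Fe^2+, so n(Fe^2+) = 0.001852 x 1/1 = 0.001852 mol.
[Fe^2+] = 0.001852 / 0.01046 L = 0.177 M.

0.177 M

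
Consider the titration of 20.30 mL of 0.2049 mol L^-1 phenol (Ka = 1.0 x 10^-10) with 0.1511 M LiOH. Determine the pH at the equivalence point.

11.47

n(C6H5OH) = 0.2049 x 0.02030 = 0.004159 mol; V(LiOH) at equivalence = 0.004159/0.1511 = 0.02753 L.
At equivalence all the acid is converted to C6H5O-; total volume = 0.02030 + 0.02753 = 0.04783 L, so [C6H5O-] = 0.004159/0.04783 = 0.08697 M.
Kb = Kw/Ka = 1.0e-14 / 1.0 x 10^-10 = 0.000100.
[OH^-] = sqrt(Kb x [C6H5O-]) = sqrt(0.000100 x 0.08697) = 0.00295 M.
pOH = 2.53, so pH = 14.00 - 2.53 = 11.47.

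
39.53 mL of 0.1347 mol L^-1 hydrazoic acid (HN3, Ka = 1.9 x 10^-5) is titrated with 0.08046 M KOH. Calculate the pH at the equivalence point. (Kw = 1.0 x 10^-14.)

n(HN3) = 0.1347 x 0.03953 = 0.005325 mol; V(KOH) at equivalence = 0.005325/0.08046 = 0.06618 L.
At equivalence all the acid is converted to N3-; total volume = 0.03953 + 0.06618 = 0.1057 L, so [N3-] = 0.005325/0.1057 = 0.05037 M.
Kb = Kw/Ka = 1.0e-14 / 1.9 x 10^-5 = 5.26e-10.
[OH^-] = sqrt(Kb x [N3-]) = sqrt(5.26e-10 x 0.05037) = 5.15e-6 M.
pOH = 5.29, so pH = 14.00 - 5.29 = 8.71.

8.71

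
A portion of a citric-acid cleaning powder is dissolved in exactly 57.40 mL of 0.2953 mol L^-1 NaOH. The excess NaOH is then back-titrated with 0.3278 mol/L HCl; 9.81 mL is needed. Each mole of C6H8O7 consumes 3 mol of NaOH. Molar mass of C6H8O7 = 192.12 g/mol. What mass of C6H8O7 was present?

0.880 g

Total n(NaOH) added = 0.2953 x 0.05740 = 0.01695 mol.
n(HCl) used = 0.3278 x 0.009810 = 0.003216 mol, which equals the excess n(NaOH).
So n(NaOH) consumed by the sample = 0.01695 - 0.003216 = 0.01373 mol.
n(C6H8O7) = 0.01373 / 3 = 0.004578 mol.
mass = 0.004578 mol x 192.12 g/mol = 0.880 g.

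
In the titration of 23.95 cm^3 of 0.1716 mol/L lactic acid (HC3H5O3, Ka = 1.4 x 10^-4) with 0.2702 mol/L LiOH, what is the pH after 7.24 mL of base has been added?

Initial n(HC3H5O3) = 0.1716 x 0.02395 = 0.004110 mol.
n(LiOH) added = 0.2702 x 0.007240 = 0.001956 mol, converting that many moles of HC3H5O3 to C3H5O3-.
Remaining n(HC3H5O3) = 0.002154 mol; n(C3H5O3-) = 0.001956 mol.
By Henderson-Hasselbalch, pH = pKa + log([A^-]/[HA]) = 3.85 + log(0.001956/0.002154) = 3.85 + (-0.04) = 3.81.

3.81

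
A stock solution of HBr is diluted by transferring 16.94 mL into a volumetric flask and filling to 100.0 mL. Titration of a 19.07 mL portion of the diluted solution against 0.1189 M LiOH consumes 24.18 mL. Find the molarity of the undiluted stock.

n(LiOH) = 0.1189 x 0.02418 = 0.002875 mol.
n(HBr) in the aliquot = 0.002875 mol.
[diluted HBr] = 0.002875 / 0.01907 = 0.1508 M.
Dilution factor = 100.0/16.94 = 5.903, so [stock] = 0.1508 x 5.903 = 0.890 M.

0.890 M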